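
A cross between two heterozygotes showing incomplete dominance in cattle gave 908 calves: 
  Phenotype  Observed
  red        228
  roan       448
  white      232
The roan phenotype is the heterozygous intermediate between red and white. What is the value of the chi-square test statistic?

With incomplete dominance, a heterozygote × heterozygote cross gives a 1:2:1 phenotypic ratio.
Expected counts for N = 908 under a 1:2:1 ratio (total parts = 4):
  red: 908 × 1/4 = 227
  roan: 908 × 2/4 = 454
  white: 908 × 1/4 = 227
χ² = Σ (O − E)² / E
  red: (228 − 227)² / 227 = 0.0044
  roan: (448 − 454)² / 454 = 0.0793
  white: (232 − 227)² / 227 = 0.1101
χ² = 0.0044 + 0.0793 + 0.1101 = 0.1938 ≈ 0.194

0.194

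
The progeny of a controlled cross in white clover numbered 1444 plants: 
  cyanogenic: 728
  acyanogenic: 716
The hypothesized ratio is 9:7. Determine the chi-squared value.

19.974

Expected counts for N = 1444 under a 9:7 ratio (total parts = 16):
  cyanogenic: 1444 × 9/16 = 812.25
  acyanogenic: 1444 × 7/16 = 631.75
χ² = Σ (O − E)² / E
  cyanogenic: (728 − 812.25)² / 812.25 = 8.7388
  acyanogenic: (716 − 631.75)² / 631.75 = 11.2356
χ² = 8.7388 + 11.2356 = 19.9744 ≈ 19.974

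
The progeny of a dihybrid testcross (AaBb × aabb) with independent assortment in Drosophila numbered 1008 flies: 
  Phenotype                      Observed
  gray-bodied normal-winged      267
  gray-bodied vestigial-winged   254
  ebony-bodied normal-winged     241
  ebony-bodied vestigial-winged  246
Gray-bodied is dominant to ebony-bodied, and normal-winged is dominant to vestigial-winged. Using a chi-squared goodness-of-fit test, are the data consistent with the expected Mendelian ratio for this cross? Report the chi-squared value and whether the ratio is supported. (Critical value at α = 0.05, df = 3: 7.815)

A dihybrid testcross with independent assortment gives a 1:1:1:1 ratio.
Total ratio parts = 4. Expected numbers out of 1008:
  gray-bodied normal-winged: 1008 × 1/4 = 252
  gray-bodied vestigial-winged: 1008 × 1/4 = 252
  ebony-bodied normal-winged: 1008 × 1/4 = 252
  ebony-bodied vestigial-winged: 1008 × 1/4 = 252
χ² = Σ (O − E)² / E
  gray-bodied normal-winged: (267 − 252)² / 252 = 0.8929
  gray-bodied vestigial-winged: (254 − 252)² / 252 = 0.0159
  ebony-bodied normal-winged: (241 − 252)² / 252 = 0.4802
  ebony-bodied vestigial-winged: (246 − 252)² / 252 = 0.1429
χ² = 0.8929 + 0.0159 + 0.4802 + 0.1429 = 1.5319 ≈ 1.532
Degrees of freedom = 4 − 1 = 3; critical value at α = 0.05 is 7.815.
Since 1.532 < 7.815, we fail to reject the null hypothesis — the data are consistent with the 1:1:1:1 ratio.

1.532; consistent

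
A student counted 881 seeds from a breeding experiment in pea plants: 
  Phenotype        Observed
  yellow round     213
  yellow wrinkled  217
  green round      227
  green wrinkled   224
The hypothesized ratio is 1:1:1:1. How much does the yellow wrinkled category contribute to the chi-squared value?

The 1:1:1:1 ratio has 4 parts, so with N = 881 the expected counts are:
  yellow round: 881 × 1/4 = 220.25
  yellow wrinkled: 881 × 1/4 = 220.25
  green round: 881 × 1/4 = 220.25
  green wrinkled: 881 × 1/4 = 220.25
Contribution of yellow wrinkled: (217 − 220.25)² / 220.25 = 0.0480

0.048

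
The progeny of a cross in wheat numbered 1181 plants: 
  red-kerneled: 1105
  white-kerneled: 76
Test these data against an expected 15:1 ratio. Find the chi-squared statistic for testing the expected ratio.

The 15:1 ratio has 16 parts, so with N = 1181 the expected counts are:
  red-kerneled: 1181 × 15/16 = 1107.1875
  white-kerneled: 1181 × 1/16 = 73.8125
χ² = Σ (O − E)² / E
  red-kerneled: (1105 − 1107.1875)² / 1107.1875 = 0.0043
  white-kerneled: (76 − 73.8125)² / 73.8125 = 0.0648
χ² = 0.0043 + 0.0648 = 0.0691 ≈ 0.069

0.069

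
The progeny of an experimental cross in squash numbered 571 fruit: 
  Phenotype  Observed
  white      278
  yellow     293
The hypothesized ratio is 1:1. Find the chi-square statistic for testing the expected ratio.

0.394

Total ratio parts = 2. Expected numbers out of 571:
  white: 571 × 1/2 = 285.5
  yellow: 571 × 1/2 = 285.5
χ² = Σ (O − E)² / E
  white: (278 − 285.5)² / 285.5 = 0.1970
  yellow: (293 − 285.5)² / 285.5 = 0.1970
χ² = 0.1970 + 0.1970 = 0.394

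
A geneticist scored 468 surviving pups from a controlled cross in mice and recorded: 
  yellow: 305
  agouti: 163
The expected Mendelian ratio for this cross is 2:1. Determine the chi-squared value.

0.471

Expected counts for N = 468 under a 2:1 ratio (total parts = 3):
  yellow: 468 × 2/3 = 312
  agouti: 468 × 1/3 = 156
χ² = Σ (O − E)² / E
  yellow: (305 − 312)² / 312 = 0.1571
  agouti: (163 − 156)² / 156 = 0.3141
χ² = 0.1571 + 0.3141 = 0.4712 ≈ 0.471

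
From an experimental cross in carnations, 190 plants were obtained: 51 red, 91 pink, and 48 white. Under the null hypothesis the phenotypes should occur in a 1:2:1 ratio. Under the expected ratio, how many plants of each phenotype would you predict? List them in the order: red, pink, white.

47.5, 95, 47.5

Expected counts for N = 190 under a 1:2:1 ratio (total parts = 4):
  red: 190 × 1/4 = 47.5
  pink: 190 × 2/4 = 95
  white: 190 × 1/4 = 47.5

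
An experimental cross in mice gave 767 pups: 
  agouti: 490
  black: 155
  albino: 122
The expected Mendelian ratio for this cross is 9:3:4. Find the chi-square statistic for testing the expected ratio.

34.191

Total ratio parts = 16. Expected numbers out of 767:
  agouti: 767 × 9/16 = 431.4375
  black: 767 × 3/16 = 143.8125
  albino: 767 × 4/16 = 191.75
χ² = Σ (O − E)² / E
  agouti: (490 − 431.4375)² / 431.4375 = 7.9492
  black: (155 − 143.8125)² / 143.8125 = 0.8703
  albino: (122 − 191.75)² / 191.75 = 25.3719
χ² = 7.9492 + 0.8703 + 25.3719 = 34.1914 ≈ 34.191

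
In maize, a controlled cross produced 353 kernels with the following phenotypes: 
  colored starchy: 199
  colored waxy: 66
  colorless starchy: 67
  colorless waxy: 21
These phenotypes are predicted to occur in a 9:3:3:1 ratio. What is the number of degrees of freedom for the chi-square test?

3

A goodness-of-fit test with 4 phenotype classes has df = 4 − 1 = 3.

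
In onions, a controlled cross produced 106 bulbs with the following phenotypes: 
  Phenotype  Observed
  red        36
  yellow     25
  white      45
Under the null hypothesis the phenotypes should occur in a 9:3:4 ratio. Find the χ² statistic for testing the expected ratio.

The 9:3:4 ratio has 16 parts, so with N = 106 the expected counts are:
  red: 106 × 9/16 = 59.625
  yellow: 106 × 3/16 = 19.875
  white: 106 × 4/16 = 26.5
χ² = Σ (O − E)² / E
  red: (36 − 59.625)² / 59.625 = 9.3608
  yellow: (25 − 19.875)² / 19.875 = 1.3215
  white: (45 − 26.5)² / 26.5 = 12.9151
χ² = 9.3608 + 1.3215 + 12.9151 = 23.5974 ≈ 23.597

23.597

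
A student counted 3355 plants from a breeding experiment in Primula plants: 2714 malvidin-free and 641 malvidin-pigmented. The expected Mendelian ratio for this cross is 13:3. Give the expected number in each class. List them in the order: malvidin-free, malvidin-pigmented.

2725.9375, 629.0625

The 13:3 ratio has 16 parts, so with N = 3355 the expected counts are:
  malvidin-free: 3355 × 13/16 = 2725.9375
  malvidin-pigmented: 3355 × 3/16 = 629.0625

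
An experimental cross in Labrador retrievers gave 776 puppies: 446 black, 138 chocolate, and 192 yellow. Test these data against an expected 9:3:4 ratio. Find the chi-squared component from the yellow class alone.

0.021

Expected counts for N = 776 under a 9:3:4 ratio (total parts = 16):
  black: 776 × 9/16 = 436.5
  chocolate: 776 × 3/16 = 145.5
  yellow: 776 × 4/16 = 194
Contribution of yellow: (192 − 194)² / 194 = 0.0206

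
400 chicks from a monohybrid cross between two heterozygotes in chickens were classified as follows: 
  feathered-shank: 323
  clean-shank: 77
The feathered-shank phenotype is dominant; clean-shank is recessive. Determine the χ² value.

For a monohybrid cross between heterozygotes with complete dominance, the expected phenotypic ratio is 3:1.
Expected counts for N = 400 under a 3:1 ratio (total parts = 4):
  feathered-shank: 400 × 3/4 = 300
  clean-shank: 400 × 1/4 = 100
χ² = Σ (O − E)² / E
  feathered-shank: (323 − 300)² / 300 = 1.7633
  clean-shank: (77 − 100)² / 100 = 5.2900
χ² = 1.7633 + 5.2900 = 7.0533 ≈ 7.053

7.053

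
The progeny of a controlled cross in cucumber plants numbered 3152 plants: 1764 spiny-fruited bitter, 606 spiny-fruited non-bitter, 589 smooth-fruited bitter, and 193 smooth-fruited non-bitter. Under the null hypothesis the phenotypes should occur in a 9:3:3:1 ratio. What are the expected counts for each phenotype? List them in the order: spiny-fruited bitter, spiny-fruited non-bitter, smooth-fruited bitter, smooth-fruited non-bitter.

Expected counts for N = 3152 under a 9:3:3:1 ratio (total parts = 16):
  spiny-fruited bitter: 3152 × 9/16 = 1773
  spiny-fruited non-bitter: 3152 × 3/16 = 591
  smooth-fruited bitter: 3152 × 3/16 = 591
  smooth-fruited non-bitter: 3152 × 1/16 = 197

1773, 591, 591, 197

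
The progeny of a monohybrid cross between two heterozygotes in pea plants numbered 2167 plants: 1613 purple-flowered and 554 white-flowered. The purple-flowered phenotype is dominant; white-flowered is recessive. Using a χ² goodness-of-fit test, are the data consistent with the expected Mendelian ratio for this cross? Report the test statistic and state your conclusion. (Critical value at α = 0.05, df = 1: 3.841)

0.369; consistent

For a monohybrid cross between heterozygotes with complete dominance, the expected phenotypic ratio is 3:1.
Under the 3:1 hypothesis (Σ ratio = 4, N = 2167):
  purple-flowered: 2167 × 3/4 = 1625.25
  white-flowered: 2167 × 1/4 = 541.75
χ² = Σ (O − E)² / E
  purple-flowered: (1613 − 1625.25)² / 1625.25 = 0.0923
  white-flowered: (554 − 541.75)² / 541.75 = 0.2770
χ² = 0.0923 + 0.2770 = 0.3693 ≈ 0.369
Degrees of freedom = 2 − 1 = 1; critical value at α = 0.05 is 3.841.
Since 0.369 < 3.841, we fail to reject the null hypothesis — the data are consistent with the 3:1 ratio.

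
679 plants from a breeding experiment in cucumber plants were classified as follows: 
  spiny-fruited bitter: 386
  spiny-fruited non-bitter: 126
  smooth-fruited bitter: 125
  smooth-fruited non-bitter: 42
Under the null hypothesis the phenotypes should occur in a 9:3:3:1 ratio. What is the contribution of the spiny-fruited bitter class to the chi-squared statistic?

0.043

The 9:3:3:1 ratio has 16 parts, so with N = 679 the expected counts are:
  spiny-fruited bitter: 679 × 9/16 = 381.9375
  spiny-fruited non-bitter: 679 × 3/16 = 127.3125
  smooth-fruited bitter: 679 × 3/16 = 127.3125
  smooth-fruited non-bitter: 679 × 1/16 = 42.4375
Contribution of spiny-fruited bitter: (386 − 381.9375)² / 381.9375 = 0.0432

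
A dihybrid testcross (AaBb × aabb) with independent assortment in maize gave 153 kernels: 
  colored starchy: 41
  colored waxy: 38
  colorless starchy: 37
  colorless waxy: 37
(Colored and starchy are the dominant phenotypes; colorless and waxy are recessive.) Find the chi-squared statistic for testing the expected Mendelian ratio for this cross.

0.281

A dihybrid testcross with independent assortment gives a 1:1:1:1 ratio.
The 1:1:1:1 ratio has 4 parts, so with N = 153 the expected counts are:
  colored starchy: 153 × 1/4 = 38.25
  colored waxy: 153 × 1/4 = 38.25
  colorless starchy: 153 × 1/4 = 38.25
  colorless waxy: 153 × 1/4 = 38.25
χ² = Σ (O − E)² / E
  colored starchy: (41 − 38.25)² / 38.25 = 0.1977
  colored waxy: (38 − 38.25)² / 38.25 = 0.0016
  colorless starchy: (37 − 38.25)² / 38.25 = 0.0408
  colorless waxy: (37 − 38.25)² / 38.25 = 0.0408
χ² = 0.1977 + 0.0016 + 0.0408 + 0.0408 = 0.2809 ≈ 0.281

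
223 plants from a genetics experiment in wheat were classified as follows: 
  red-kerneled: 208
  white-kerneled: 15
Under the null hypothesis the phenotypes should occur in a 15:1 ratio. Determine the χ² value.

Under the 15:1 hypothesis (Σ ratio = 16, N = 223):
  red-kerneled: 223 × 15/16 = 209.0625
  white-kerneled: 223 × 1/16 = 13.9375
χ² = Σ (O − E)² / E
  red-kerneled: (208 − 209.0625)² / 209.0625 = 0.0054
  white-kerneled: (15 − 13.9375)² / 13.9375 = 0.0810
χ² = 0.0054 + 0.0810 = 0.0864 ≈ 0.086

0.086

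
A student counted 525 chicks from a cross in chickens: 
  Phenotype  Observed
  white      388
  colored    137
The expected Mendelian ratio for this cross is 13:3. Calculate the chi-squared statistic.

Expected counts for N = 525 under a 13:3 ratio (total parts = 16):
  white: 525 × 13/16 = 426.5625
  colored: 525 × 3/16 = 98.4375
χ² = Σ (O − E)² / E
  white: (388 − 426.5625)² / 426.5625 = 3.4862
  colored: (137 − 98.4375)² / 98.4375 = 15.1067
χ² = 3.4862 + 15.1067 = 18.5929 ≈ 18.593

18.593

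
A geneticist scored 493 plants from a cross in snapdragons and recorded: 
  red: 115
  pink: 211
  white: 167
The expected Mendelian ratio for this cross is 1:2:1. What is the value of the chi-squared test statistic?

Total ratio parts = 4. Expected numbers out of 493:
  red: 493 × 1/4 = 123.25
  pink: 493 × 2/4 = 246.5
  white: 493 × 1/4 = 123.25
χ² = Σ (O − E)² / E
  red: (115 − 123.25)² / 123.25 = 0.5522
  pink: (211 − 246.5)² / 246.5 = 5.1126
  white: (167 − 123.25)² / 123.25 = 15.5299
χ² = 0.5522 + 5.1126 + 15.5299 = 21.1947 ≈ 21.195

21.195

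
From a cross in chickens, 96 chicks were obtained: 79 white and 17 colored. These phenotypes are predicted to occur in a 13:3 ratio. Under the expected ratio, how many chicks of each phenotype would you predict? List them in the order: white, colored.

78, 18

Total ratio parts = 16. Expected numbers out of 96:
  white: 96 × 13/16 = 78
  colored: 96 × 3/16 = 18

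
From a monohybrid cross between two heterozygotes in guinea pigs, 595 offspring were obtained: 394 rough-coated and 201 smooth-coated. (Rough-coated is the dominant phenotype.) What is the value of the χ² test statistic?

24.471

For a monohybrid cross between heterozygotes with complete dominance, the expected phenotypic ratio is 3:1.
Expected counts for N = 595 under a 3:1 ratio (total parts = 4):
  rough-coated: 595 × 3/4 = 446.25
  smooth-coated: 595 × 1/4 = 148.75
χ² = Σ (O − E)² / E
  rough-coated: (394 − 446.25)² / 446.25 = 6.1178
  smooth-coated: (201 − 148.75)² / 148.75 = 18.3534
χ² = 6.1178 + 18.3534 = 24.4712 ≈ 24.471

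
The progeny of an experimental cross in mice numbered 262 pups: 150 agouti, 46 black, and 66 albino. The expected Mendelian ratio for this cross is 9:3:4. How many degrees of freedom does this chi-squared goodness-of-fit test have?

2

A goodness-of-fit test with 3 phenotype classes has df = 3 − 1 = 2.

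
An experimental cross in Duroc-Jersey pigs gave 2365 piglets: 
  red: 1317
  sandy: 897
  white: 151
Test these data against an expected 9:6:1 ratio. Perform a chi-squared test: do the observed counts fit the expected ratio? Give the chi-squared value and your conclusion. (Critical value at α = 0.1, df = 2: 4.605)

Total ratio parts = 16. Expected numbers out of 2365:
  red: 2365 × 9/16 = 1330.3125
  sandy: 2365 × 6/16 = 886.875
  white: 2365 × 1/16 = 147.8125
χ² = Σ (O − E)² / E
  red: (1317 − 1330.3125)² / 1330.3125 = 0.1332
  sandy: (897 − 886.875)² / 886.875 = 0.1156
  white: (151 − 147.8125)² / 147.8125 = 0.0687
χ² = 0.1332 + 0.1156 + 0.0687 = 0.3175 ≈ 0.318
Degrees of freedom = 3 − 1 = 2; critical value at α = 0.1 is 4.605.
Since 0.318 < 4.605, we fail to reject the null hypothesis — the data are consistent with the 9:6:1 ratio.

0.318; consistent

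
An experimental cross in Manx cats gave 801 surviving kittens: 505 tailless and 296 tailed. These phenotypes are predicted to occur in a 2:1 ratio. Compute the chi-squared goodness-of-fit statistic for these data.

Expected counts for N = 801 under a 2:1 ratio (total parts = 3):
  tailless: 801 × 2/3 = 534
  tailed: 801 × 1/3 = 267
χ² = Σ (O − E)² / E
  tailless: (505 − 534)² / 534 = 1.5749
  tailed: (296 − 267)² / 267 = 3.1498
χ² = 1.5749 + 3.1498 = 4.7247 ≈ 4.725

4.725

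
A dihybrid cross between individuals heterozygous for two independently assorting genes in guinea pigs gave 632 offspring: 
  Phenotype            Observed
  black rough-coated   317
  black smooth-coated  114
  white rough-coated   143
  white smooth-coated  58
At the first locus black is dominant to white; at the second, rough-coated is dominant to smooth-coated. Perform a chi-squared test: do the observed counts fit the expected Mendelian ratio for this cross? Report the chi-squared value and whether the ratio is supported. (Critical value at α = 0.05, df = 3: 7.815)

18.070; not consistent

A dihybrid F₂ with independent assortment and complete dominance at both loci gives a 9:3:3:1 phenotypic ratio.
Under the 9:3:3:1 hypothesis (Σ ratio = 16, N = 632):
  black rough-coated: 632 × 9/16 = 355.5
  black smooth-coated: 632 × 3/16 = 118.5
  white rough-coated: 632 × 3/16 = 118.5
  white smooth-coated: 632 × 1/16 = 39.5
χ² = Σ (O − E)² / E
  black rough-coated: (317 − 355.5)² / 355.5 = 4.1695
  black smooth-coated: (114 − 118.5)² / 118.5 = 0.1709
  white rough-coated: (143 − 118.5)² / 118.5 = 5.0654
  white smooth-coated: (58 − 39.5)² / 39.5 = 8.6646
χ² = 4.1695 + 0.1709 + 5.0654 + 8.6646 = 18.0704 ≈ 18.070
Degrees of freedom = 4 − 1 = 3; critical value at α = 0.05 is 7.815.
Since 18.070 > 7.815, we reject the null hypothesis — the data do not fit the 9:3:3:1 ratio.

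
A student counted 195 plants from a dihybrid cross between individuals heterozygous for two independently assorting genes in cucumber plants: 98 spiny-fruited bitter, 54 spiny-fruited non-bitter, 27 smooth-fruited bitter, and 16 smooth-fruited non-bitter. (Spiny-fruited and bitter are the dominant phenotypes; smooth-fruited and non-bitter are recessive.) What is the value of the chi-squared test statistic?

A dihybrid F₂ with independent assortment and complete dominance at both loci gives a 9:3:3:1 phenotypic ratio.
Total ratio parts = 16. Expected numbers out of 195:
  spiny-fruited bitter: 195 × 9/16 = 109.6875
  spiny-fruited non-bitter: 195 × 3/16 = 36.5625
  smooth-fruited bitter: 195 × 3/16 = 36.5625
  smooth-fruited non-bitter: 195 × 1/16 = 12.1875
χ² = Σ (O − E)² / E
  spiny-fruited bitter: (98 − 109.6875)² / 109.6875 = 1.2453
  spiny-fruited non-bitter: (54 − 36.5625)² / 36.5625 = 8.3163
  smooth-fruited bitter: (27 − 36.5625)² / 36.5625 = 2.5010
  smooth-fruited non-bitter: (16 − 12.1875)² / 12.1875 = 1.1926
χ² = 1.2453 + 8.3163 + 2.5010 + 1.1926 = 13.2552 ≈ 13.255

13.255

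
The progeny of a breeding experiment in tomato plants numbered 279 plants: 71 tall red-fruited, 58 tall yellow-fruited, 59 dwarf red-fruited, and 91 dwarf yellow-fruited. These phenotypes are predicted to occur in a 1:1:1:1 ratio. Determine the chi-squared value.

10.133

Total ratio parts = 4. Expected numbers out of 279:
  tall red-fruited: 279 × 1/4 = 69.75
  tall yellow-fruited: 279 × 1/4 = 69.75
  dwarf red-fruited: 279 × 1/4 = 69.75
  dwarf yellow-fruited: 279 × 1/4 = 69.75
χ² = Σ (O − E)² / E
  tall red-fruited: (71 − 69.75)² / 69.75 = 0.0224
  tall yellow-fruited: (58 − 69.75)² / 69.75 = 1.9794
  dwarf red-fruited: (59 − 69.75)² / 69.75 = 1.6568
  dwarf yellow-fruited: (91 − 69.75)² / 69.75 = 6.4740
χ² = 0.0224 + 1.9794 + 1.6568 + 6.4740 = 10.1326 ≈ 10.133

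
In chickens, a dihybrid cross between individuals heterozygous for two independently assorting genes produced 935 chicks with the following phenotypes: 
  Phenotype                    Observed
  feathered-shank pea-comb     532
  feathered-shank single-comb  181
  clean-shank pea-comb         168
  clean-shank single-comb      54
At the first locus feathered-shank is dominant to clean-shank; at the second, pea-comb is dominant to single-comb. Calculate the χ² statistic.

A dihybrid F₂ with independent assortment and complete dominance at both loci gives a 9:3:3:1 phenotypic ratio.
Expected counts for N = 935 under a 9:3:3:1 ratio (total parts = 16):
  feathered-shank pea-comb: 935 × 9/16 = 525.9375
  feathered-shank single-comb: 935 × 3/16 = 175.3125
  clean-shank pea-comb: 935 × 3/16 = 175.3125
  clean-shank single-comb: 935 × 1/16 = 58.4375
χ² = Σ (O − E)² / E
  feathered-shank pea-comb: (532 − 525.9375)² / 525.9375 = 0.0699
  feathered-shank single-comb: (181 − 175.3125)² / 175.3125 = 0.1845
  clean-shank pea-comb: (168 − 175.3125)² / 175.3125 = 0.3050
  clean-shank single-comb: (54 − 58.4375)² / 58.4375 = 0.3370
χ² = 0.0699 + 0.1845 + 0.3050 + 0.3370 = 0.8964 ≈ 0.896

0.896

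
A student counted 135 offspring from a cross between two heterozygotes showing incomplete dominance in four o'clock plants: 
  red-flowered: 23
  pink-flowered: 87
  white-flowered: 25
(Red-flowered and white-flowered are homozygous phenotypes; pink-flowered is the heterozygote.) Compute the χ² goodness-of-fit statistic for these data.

With incomplete dominance, a heterozygote × heterozygote cross gives a 1:2:1 phenotypic ratio.
Expected counts for N = 135 under a 1:2:1 ratio (total parts = 4):
  red-flowered: 135 × 1/4 = 33.75
  pink-flowered: 135 × 2/4 = 67.5
  white-flowered: 135 × 1/4 = 33.75
χ² = Σ (O − E)² / E
  red-flowered: (23 − 33.75)² / 33.75 = 3.4241
  pink-flowered: (87 − 67.5)² / 67.5 = 5.6333
  white-flowered: (25 − 33.75)² / 33.75 = 2.2685
χ² = 3.4241 + 5.6333 + 2.2685 = 11.3259 ≈ 11.326

11.326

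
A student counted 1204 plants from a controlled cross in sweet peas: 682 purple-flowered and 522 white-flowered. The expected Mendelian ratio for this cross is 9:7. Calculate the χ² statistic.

0.076

The 9:7 ratio has 16 parts, so with N = 1204 the expected counts are:
  purple-flowered: 1204 × 9/16 = 677.25
  white-flowered: 1204 × 7/16 = 526.75
χ² = Σ (O − E)² / E
  purple-flowered: (682 − 677.25)² / 677.25 = 0.0333
  white-flowered: (522 − 526.75)² / 526.75 = 0.0428
χ² = 0.0333 + 0.0428 = 0.0761 ≈ 0.076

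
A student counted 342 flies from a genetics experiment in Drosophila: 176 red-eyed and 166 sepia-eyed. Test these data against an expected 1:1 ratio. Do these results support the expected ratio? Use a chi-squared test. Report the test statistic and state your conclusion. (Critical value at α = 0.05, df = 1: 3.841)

0.292; consistent

Total ratio parts = 2. Expected numbers out of 342:
  red-eyed: 342 × 1/2 = 171
  sepia-eyed: 342 × 1/2 = 171
χ² = Σ (O − E)² / E
  red-eyed: (176 − 171)² / 171 = 0.1462
  sepia-eyed: (166 − 171)² / 171 = 0.1462
χ² = 0.1462 + 0.1462 = 0.2924 ≈ 0.292
Degrees of freedom = 2 − 1 = 1; critical value at α = 0.05 is 3.841.
Since 0.292 < 3.841, we fail to reject the null hypothesis — the data are consistent with the 1:1 ratio.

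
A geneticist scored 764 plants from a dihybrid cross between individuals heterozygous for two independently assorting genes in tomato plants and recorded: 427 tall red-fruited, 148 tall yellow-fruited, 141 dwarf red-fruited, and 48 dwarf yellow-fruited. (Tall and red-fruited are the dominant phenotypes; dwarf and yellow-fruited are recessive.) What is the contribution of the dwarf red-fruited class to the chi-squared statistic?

A dihybrid F₂ with independent assortment and complete dominance at both loci gives a 9:3:3:1 phenotypic ratio.
The 9:3:3:1 ratio has 16 parts, so with N = 764 the expected counts are:
  tall red-fruited: 764 × 9/16 = 429.75
  tall yellow-fruited: 764 × 3/16 = 143.25
  dwarf red-fruited: 764 × 3/16 = 143.25
  dwarf yellow-fruited: 764 × 1/16 = 47.75
Contribution of dwarf red-fruited: (141 − 143.25)² / 143.25 = 0.0353

0.035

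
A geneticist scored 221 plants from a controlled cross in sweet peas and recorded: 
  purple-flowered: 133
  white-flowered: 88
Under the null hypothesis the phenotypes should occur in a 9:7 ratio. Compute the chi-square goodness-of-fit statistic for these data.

Under the 9:7 hypothesis (Σ ratio = 16, N = 221):
  purple-flowered: 221 × 9/16 = 124.3125
  white-flowered: 221 × 7/16 = 96.6875
χ² = Σ (O − E)² / E
  purple-flowered: (133 − 124.3125)² / 124.3125 = 0.6071
  white-flowered: (88 − 96.6875)² / 96.6875 = 0.7806
χ² = 0.6071 + 0.7806 = 1.3877 ≈ 1.388

1.388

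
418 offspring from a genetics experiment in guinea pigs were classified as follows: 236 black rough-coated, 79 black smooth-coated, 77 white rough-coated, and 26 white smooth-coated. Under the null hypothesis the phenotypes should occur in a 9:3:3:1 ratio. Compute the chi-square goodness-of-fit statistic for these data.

Expected counts for N = 418 under a 9:3:3:1 ratio (total parts = 16):
  black rough-coated: 418 × 9/16 = 235.125
  black smooth-coated: 418 × 3/16 = 78.375
  white rough-coated: 418 × 3/16 = 78.375
  white smooth-coated: 418 × 1/16 = 26.125
χ² = Σ (O − E)² / E
  black rough-coated: (236 − 235.125)² / 235.125 = 0.0033
  black smooth-coated: (79 − 78.375)² / 78.375 = 0.0050
  white rough-coated: (77 − 78.375)² / 78.375 = 0.0241
  white smooth-coated: (26 − 26.125)² / 26.125 = 0.0006
χ² = 0.0033 + 0.0050 + 0.0241 + 0.0006 = 0.033

0.033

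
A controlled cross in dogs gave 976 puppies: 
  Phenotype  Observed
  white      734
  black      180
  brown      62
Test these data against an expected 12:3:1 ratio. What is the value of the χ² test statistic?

The 12:3:1 ratio has 16 parts, so with N = 976 the expected counts are:
  white: 976 × 12/16 = 732
  black: 976 × 3/16 = 183
  brown: 976 × 1/16 = 61
χ² = Σ (O − E)² / E
  white: (734 − 732)² / 732 = 0.0055
  black: (180 − 183)² / 183 = 0.0492
  brown: (62 − 61)² / 61 = 0.0164
χ² = 0.0055 + 0.0492 + 0.0164 = 0.0711 ≈ 0.071

0.071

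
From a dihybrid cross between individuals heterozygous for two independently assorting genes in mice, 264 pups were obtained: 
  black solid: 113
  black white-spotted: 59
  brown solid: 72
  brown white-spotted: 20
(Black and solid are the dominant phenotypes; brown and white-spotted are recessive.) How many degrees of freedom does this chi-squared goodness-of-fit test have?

A dihybrid F₂ with independent assortment and complete dominance at both loci gives a 9:3:3:1 phenotypic ratio.
A goodness-of-fit test with 4 phenotype classes has df = 4 − 1 = 3.

3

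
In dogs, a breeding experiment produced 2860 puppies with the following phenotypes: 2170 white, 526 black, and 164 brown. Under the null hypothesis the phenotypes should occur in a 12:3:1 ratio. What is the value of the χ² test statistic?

1.704

Under the 12:3:1 hypothesis (Σ ratio = 16, N = 2860):
  white: 2860 × 12/16 = 2145
  black: 2860 × 3/16 = 536.25
  brown: 2860 × 1/16 = 178.75
χ² = Σ (O − E)² / E
  white: (2170 − 2145)² / 2145 = 0.2914
  black: (526 − 536.25)² / 536.25 = 0.1959
  brown: (164 − 178.75)² / 178.75 = 1.2171
χ² = 0.2914 + 0.1959 + 1.2171 = 1.7044 ≈ 1.704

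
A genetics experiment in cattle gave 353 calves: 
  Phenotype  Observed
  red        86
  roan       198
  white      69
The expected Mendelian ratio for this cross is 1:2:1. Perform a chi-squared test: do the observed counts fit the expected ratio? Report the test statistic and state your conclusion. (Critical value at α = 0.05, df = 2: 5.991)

Under the 1:2:1 hypothesis (Σ ratio = 4, N = 353):
  red: 353 × 1/4 = 88.25
  roan: 353 × 2/4 = 176.5
  white: 353 × 1/4 = 88.25
χ² = Σ (O − E)² / E
  red: (86 − 88.25)² / 88.25 = 0.0574
  roan: (198 − 176.5)² / 176.5 = 2.6190
  white: (69 − 88.25)² / 88.25 = 4.1990
χ² = 0.0574 + 2.6190 + 4.1990 = 6.8754 ≈ 6.875
Degrees of freedom = 3 − 1 = 2; critical value at α = 0.05 is 5.991.
Since 6.875 > 5.991, we reject the null hypothesis — the data do not fit the 1:2:1 ratio.

6.875; not consistent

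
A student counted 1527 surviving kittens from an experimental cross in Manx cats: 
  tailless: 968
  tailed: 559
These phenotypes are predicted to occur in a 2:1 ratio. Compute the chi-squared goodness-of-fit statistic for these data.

The 2:1 ratio has 3 parts, so with N = 1527 the expected counts are:
  tailless: 1527 × 2/3 = 1018
  tailed: 1527 × 1/3 = 509
χ² = Σ (O − E)² / E
  tailless: (968 − 1018)² / 1018 = 2.4558
  tailed: (559 − 509)² / 509 = 4.9116
χ² = 2.4558 + 4.9116 = 7.3674 ≈ 7.367

7.367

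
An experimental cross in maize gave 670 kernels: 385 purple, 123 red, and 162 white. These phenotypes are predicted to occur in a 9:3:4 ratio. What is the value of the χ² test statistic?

The 9:3:4 ratio has 16 parts, so with N = 670 the expected counts are:
  purple: 670 × 9/16 = 376.875
  red: 670 × 3/16 = 125.625
  white: 670 × 4/16 = 167.5
χ² = Σ (O − E)² / E
  purple: (385 − 376.875)² / 376.875 = 0.1752
  red: (123 − 125.625)² / 125.625 = 0.0549
  white: (162 − 167.5)² / 167.5 = 0.1806
χ² = 0.1752 + 0.0549 + 0.1806 = 0.4107 ≈ 0.411

0.411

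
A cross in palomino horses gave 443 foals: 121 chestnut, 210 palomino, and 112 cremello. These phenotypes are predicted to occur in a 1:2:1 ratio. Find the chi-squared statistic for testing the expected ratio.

Under the 1:2:1 hypothesis (Σ ratio = 4, N = 443):
  chestnut: 443 × 1/4 = 110.75
  palomino: 443 × 2/4 = 221.5
  cremello: 443 × 1/4 = 110.75
χ² = Σ (O − E)² / E
  chestnut: (121 − 110.75)² / 110.75 = 0.9486
  palomino: (210 − 221.5)² / 221.5 = 0.5971
  cremello: (112 − 110.75)² / 110.75 = 0.0141
χ² = 0.9486 + 0.5971 + 0.0141 = 1.5598 ≈ 1.560

1.560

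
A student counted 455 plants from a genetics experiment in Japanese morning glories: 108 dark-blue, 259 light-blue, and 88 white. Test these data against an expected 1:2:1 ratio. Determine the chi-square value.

The 1:2:1 ratio has 4 parts, so with N = 455 the expected counts are:
  dark-blue: 455 × 1/4 = 113.75
  light-blue: 455 × 2/4 = 227.5
  white: 455 × 1/4 = 113.75
χ² = Σ (O − E)² / E
  dark-blue: (108 − 113.75)² / 113.75 = 0.2907
  light-blue: (259 − 227.5)² / 227.5 = 4.3615
  white: (88 − 113.75)² / 113.75 = 5.8291
χ² = 0.2907 + 4.3615 + 5.8291 = 10.4813 ≈ 10.481

10.481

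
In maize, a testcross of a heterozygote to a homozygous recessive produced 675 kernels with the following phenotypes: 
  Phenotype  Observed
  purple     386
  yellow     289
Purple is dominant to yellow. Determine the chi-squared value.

A testcross of a heterozygote (Aa × aa) gives a 1:1 phenotypic ratio.
Under the 1:1 hypothesis (Σ ratio = 2, N = 675):
  purple: 675 × 1/2 = 337.5
  yellow: 675 × 1/2 = 337.5
χ² = Σ (O − E)² / E
  purple: (386 − 337.5)² / 337.5 = 6.9696
  yellow: (289 − 337.5)² / 337.5 = 6.9696
χ² = 6.9696 + 6.9696 = 13.9392 ≈ 13.939

13.939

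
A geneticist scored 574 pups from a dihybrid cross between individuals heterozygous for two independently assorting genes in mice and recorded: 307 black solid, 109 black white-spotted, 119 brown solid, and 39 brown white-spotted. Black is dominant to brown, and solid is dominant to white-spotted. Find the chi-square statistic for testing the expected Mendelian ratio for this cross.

2.273

A dihybrid F₂ with independent assortment and complete dominance at both loci gives a 9:3:3:1 phenotypic ratio.
The 9:3:3:1 ratio has 16 parts, so with N = 574 the expected counts are:
  black solid: 574 × 9/16 = 322.875
  black white-spotted: 574 × 3/16 = 107.625
  brown solid: 574 × 3/16 = 107.625
  brown white-spotted: 574 × 1/16 = 35.875
χ² = Σ (O − E)² / E
  black solid: (307 − 322.875)² / 322.875 = 0.7805
  black white-spotted: (109 − 107.625)² / 107.625 = 0.0176
  brown solid: (119 − 107.625)² / 107.625 = 1.2022
  brown white-spotted: (39 − 35.875)² / 35.875 = 0.2722
χ² = 0.7805 + 0.0176 + 1.2022 + 0.2722 = 2.2725 ≈ 2.273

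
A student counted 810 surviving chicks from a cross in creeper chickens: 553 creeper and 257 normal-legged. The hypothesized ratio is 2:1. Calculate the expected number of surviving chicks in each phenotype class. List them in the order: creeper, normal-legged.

540, 270

Total ratio parts = 3. Expected numbers out of 810:
  creeper: 810 × 2/3 = 540
  normal-legged: 810 × 1/3 = 270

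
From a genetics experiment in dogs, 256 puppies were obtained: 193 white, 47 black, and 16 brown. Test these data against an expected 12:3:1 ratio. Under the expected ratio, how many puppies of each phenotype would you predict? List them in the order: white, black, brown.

Expected counts for N = 256 under a 12:3:1 ratio (total parts = 16):
  white: 256 × 12/16 = 192
  black: 256 × 3/16 = 48
  brown: 256 × 1/16 = 16

192, 48, 16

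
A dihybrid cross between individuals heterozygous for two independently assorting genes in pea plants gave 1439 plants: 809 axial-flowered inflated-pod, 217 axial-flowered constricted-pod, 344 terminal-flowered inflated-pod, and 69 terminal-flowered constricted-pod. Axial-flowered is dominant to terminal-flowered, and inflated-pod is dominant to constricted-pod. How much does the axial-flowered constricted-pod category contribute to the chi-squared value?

10.337

A dihybrid F₂ with independent assortment and complete dominance at both loci gives a 9:3:3:1 phenotypic ratio.
Expected counts for N = 1439 under a 9:3:3:1 ratio (total parts = 16):
  axial-flowered inflated-pod: 1439 × 9/16 = 809.4375
  axial-flowered constricted-pod: 1439 × 3/16 = 269.8125
  terminal-flowered inflated-pod: 1439 × 3/16 = 269.8125
  terminal-flowered constricted-pod: 1439 × 1/16 = 89.9375
Contribution of axial-flowered constricted-pod: (217 − 269.8125)² / 269.8125 = 10.3374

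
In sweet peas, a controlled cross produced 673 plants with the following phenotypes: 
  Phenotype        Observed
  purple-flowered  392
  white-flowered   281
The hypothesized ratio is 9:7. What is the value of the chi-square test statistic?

Total ratio parts = 16. Expected numbers out of 673:
  purple-flowered: 673 × 9/16 = 378.5625
  white-flowered: 673 × 7/16 = 294.4375
χ² = Σ (O − E)² / E
  purple-flowered: (392 − 378.5625)² / 378.5625 = 0.4770
  white-flowered: (281 − 294.4375)² / 294.4375 = 0.6133
χ² = 0.4770 + 0.6133 = 1.0903 ≈ 1.090

1.090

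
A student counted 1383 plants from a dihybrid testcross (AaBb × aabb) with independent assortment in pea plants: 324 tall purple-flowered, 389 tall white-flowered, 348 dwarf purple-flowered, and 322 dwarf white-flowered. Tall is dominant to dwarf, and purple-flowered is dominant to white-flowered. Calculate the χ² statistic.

A dihybrid testcross with independent assortment gives a 1:1:1:1 ratio.
Expected counts for N = 1383 under a 1:1:1:1 ratio (total parts = 4):
  tall purple-flowered: 1383 × 1/4 = 345.75
  tall white-flowered: 1383 × 1/4 = 345.75
  dwarf purple-flowered: 1383 × 1/4 = 345.75
  dwarf white-flowered: 1383 × 1/4 = 345.75
χ² = Σ (O − E)² / E
  tall purple-flowered: (324 − 345.75)² / 345.75 = 1.3682
  tall white-flowered: (389 − 345.75)² / 345.75 = 5.4102
  dwarf purple-flowered: (348 − 345.75)² / 345.75 = 0.0146
  dwarf white-flowered: (322 − 345.75)² / 345.75 = 1.6314
χ² = 1.3682 + 5.4102 + 0.0146 + 1.6314 = 8.4244 ≈ 8.424

8.424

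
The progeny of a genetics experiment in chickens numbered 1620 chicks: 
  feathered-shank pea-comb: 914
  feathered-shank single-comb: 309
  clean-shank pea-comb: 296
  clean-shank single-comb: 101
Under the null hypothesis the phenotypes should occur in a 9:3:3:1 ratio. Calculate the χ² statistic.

Total ratio parts = 16. Expected numbers out of 1620:
  feathered-shank pea-comb: 1620 × 9/16 = 911.25
  feathered-shank single-comb: 1620 × 3/16 = 303.75
  clean-shank pea-comb: 1620 × 3/16 = 303.75
  clean-shank single-comb: 1620 × 1/16 = 101.25
χ² = Σ (O − E)² / E
  feathered-shank pea-comb: (914 − 911.25)² / 911.25 = 0.0083
  feathered-shank single-comb: (309 − 303.75)² / 303.75 = 0.0907
  clean-shank pea-comb: (296 − 303.75)² / 303.75 = 0.1977
  clean-shank single-comb: (101 − 101.25)² / 101.25 = 0.0006
χ² = 0.0083 + 0.0907 + 0.1977 + 0.0006 = 0.2973 ≈ 0.297

0.297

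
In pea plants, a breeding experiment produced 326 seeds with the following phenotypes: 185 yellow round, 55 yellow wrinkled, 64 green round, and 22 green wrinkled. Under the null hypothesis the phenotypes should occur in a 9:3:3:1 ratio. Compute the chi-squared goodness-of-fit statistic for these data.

Total ratio parts = 16. Expected numbers out of 326:
  yellow round: 326 × 9/16 = 183.375
  yellow wrinkled: 326 × 3/16 = 61.125
  green round: 326 × 3/16 = 61.125
  green wrinkled: 326 × 1/16 = 20.375
χ² = Σ (O − E)² / E
  yellow round: (185 − 183.375)² / 183.375 = 0.0144
  yellow wrinkled: (55 − 61.125)² / 61.125 = 0.6138
  green round: (64 − 61.125)² / 61.125 = 0.1352
  green wrinkled: (22 − 20.375)² / 20.375 = 0.1296
χ² = 0.0144 + 0.6138 + 0.1352 + 0.1296 = 0.893

0.893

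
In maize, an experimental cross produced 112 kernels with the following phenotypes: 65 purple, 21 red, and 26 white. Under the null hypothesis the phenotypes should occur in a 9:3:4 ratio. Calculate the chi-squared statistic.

0.206

The 9:3:4 ratio has 16 parts, so with N = 112 the expected counts are:
  purple: 112 × 9/16 = 63
  red: 112 × 3/16 = 21
  white: 112 × 4/16 = 28
χ² = Σ (O − E)² / E
  purple: (65 − 63)² / 63 = 0.0635
  red: (21 − 21)² / 21 = 0.0000
  white: (26 − 28)² / 28 = 0.1429
χ² = 0.0635 + 0.0000 + 0.1429 = 0.2064 ≈ 0.206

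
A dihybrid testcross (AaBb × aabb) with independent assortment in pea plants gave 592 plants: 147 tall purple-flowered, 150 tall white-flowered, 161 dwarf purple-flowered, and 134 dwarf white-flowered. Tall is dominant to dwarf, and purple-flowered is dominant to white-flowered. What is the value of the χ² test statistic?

A dihybrid testcross with independent assortment gives a 1:1:1:1 ratio.
The 1:1:1:1 ratio has 4 parts, so with N = 592 the expected counts are:
  tall purple-flowered: 592 × 1/4 = 148
  tall white-flowered: 592 × 1/4 = 148
  dwarf purple-flowered: 592 × 1/4 = 148
  dwarf white-flowered: 592 × 1/4 = 148
χ² = Σ (O − E)² / E
  tall purple-flowered: (147 − 148)² / 148 = 0.0068
  tall white-flowered: (150 − 148)² / 148 = 0.0270
  dwarf purple-flowered: (161 − 148)² / 148 = 1.1419
  dwarf white-flowered: (134 − 148)² / 148 = 1.3243
χ² = 0.0068 + 0.0270 + 1.1419 + 1.3243 = 2.500

2.500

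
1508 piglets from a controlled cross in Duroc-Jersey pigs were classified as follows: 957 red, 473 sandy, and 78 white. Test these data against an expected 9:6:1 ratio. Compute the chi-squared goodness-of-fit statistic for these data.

Under the 9:6:1 hypothesis (Σ ratio = 16, N = 1508):
  red: 1508 × 9/16 = 848.25
  sandy: 1508 × 6/16 = 565.5
  white: 1508 × 1/16 = 94.25
χ² = Σ (O − E)² / E
  red: (957 − 848.25)² / 848.25 = 13.9423
  sandy: (473 − 565.5)² / 565.5 = 15.1304
  white: (78 − 94.25)² / 94.25 = 2.8017
χ² = 13.9423 + 15.1304 + 2.8017 = 31.8744 ≈ 31.874

31.874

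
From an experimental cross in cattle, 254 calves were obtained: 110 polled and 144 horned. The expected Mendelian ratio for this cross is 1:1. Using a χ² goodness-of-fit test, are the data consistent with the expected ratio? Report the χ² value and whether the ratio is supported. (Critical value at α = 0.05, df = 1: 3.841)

Total ratio parts = 2. Expected numbers out of 254:
  polled: 254 × 1/2 = 127
  horned: 254 × 1/2 = 127
χ² = Σ (O − E)² / E
  polled: (110 − 127)² / 127 = 2.2756
  horned: (144 − 127)² / 127 = 2.2756
χ² = 2.2756 + 2.2756 = 4.5512 ≈ 4.551
Degrees of freedom = 2 − 1 = 1; critical value at α = 0.05 is 3.841.
Since 4.551 > 3.841, we reject the null hypothesis — the data do not fit the 1:1 ratio.

4.551; not consistent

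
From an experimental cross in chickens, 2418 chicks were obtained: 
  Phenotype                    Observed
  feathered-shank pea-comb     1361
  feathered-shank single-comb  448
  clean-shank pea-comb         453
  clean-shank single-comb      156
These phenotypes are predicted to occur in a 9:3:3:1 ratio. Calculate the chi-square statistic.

Under the 9:3:3:1 hypothesis (Σ ratio = 16, N = 2418):
  feathered-shank pea-comb: 2418 × 9/16 = 1360.125
  feathered-shank single-comb: 2418 × 3/16 = 453.375
  clean-shank pea-comb: 2418 × 3/16 = 453.375
  clean-shank single-comb: 2418 × 1/16 = 151.125
χ² = Σ (O − E)² / E
  feathered-shank pea-comb: (1361 − 1360.125)² / 1360.125 = 0.0006
  feathered-shank single-comb: (448 − 453.375)² / 453.375 = 0.0637
  clean-shank pea-comb: (453 − 453.375)² / 453.375 = 0.0003
  clean-shank single-comb: (156 − 151.125)² / 151.125 = 0.1573
χ² = 0.0006 + 0.0637 + 0.0003 + 0.1573 = 0.2219 ≈ 0.222

0.222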